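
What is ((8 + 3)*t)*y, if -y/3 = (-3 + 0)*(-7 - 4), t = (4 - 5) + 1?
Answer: 0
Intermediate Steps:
t = 0 (t = -1 + 1 = 0)
y = -99 (y = -3*(-3 + 0)*(-7 - 4) = -(-9)*(-11) = -3*33 = -99)
((8 + 3)*t)*y = ((8 + 3)*0)*(-99) = (11*0)*(-99) = 0*(-99) = 0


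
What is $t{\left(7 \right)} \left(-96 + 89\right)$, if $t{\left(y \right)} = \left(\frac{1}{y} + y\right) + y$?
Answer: $-99$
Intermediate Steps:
$t{\left(y \right)} = \frac{1}{y} + 2 y$ ($t{\left(y \right)} = \left(y + \frac{1}{y}\right) + y = \frac{1}{y} + 2 y$)
$t{\left(7 \right)} \left(-96 + 89\right) = \left(\frac{1}{7} + 2 \cdot 7\right) \left(-96 + 89\right) = \left(\frac{1}{7} + 14\right) \left(-7\right) = \frac{99}{7} \left(-7\right) = -99$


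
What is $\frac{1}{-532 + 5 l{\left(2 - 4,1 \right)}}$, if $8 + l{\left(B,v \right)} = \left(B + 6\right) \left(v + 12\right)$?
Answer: $- \frac{1}{312} \approx -0.0032051$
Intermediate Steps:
$l{\left(B,v \right)} = -8 + \left(6 + B\right) \left(12 + v\right)$ ($l{\left(B,v \right)} = -8 + \left(B + 6\right) \left(v + 12\right) = -8 + \left(6 + B\right) \left(12 + v\right)$)
$\frac{1}{-532 + 5 l{\left(2 - 4,1 \right)}} = \frac{1}{-532 + 5 \left(64 + 6 \cdot 1 + 12 \left(2 - 4\right) + \left(2 - 4\right) 1\right)} = \frac{1}{-532 + 5 \left(64 + 6 + 12 \left(-2\right) - 2\right)} = \frac{1}{-532 + 5 \left(64 + 6 - 24 - 2\right)} = \frac{1}{-532 + 5 \cdot 44} = \frac{1}{-532 + 220} = \frac{1}{-312} = - \frac{1}{312}$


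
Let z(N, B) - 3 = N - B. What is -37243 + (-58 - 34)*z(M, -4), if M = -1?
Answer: -37795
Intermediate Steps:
z(N, B) = 3 + N - B (z(N, B) = 3 + (N - B) = 3 + N - B)
-37243 + (-58 - 34)*z(M, -4) = -37243 + (-58 - 34)*(3 - 1 - 1*(-4)) = -37243 - 92*(3 - 1 + 4) = -37243 - 92*6 = -37243 - 552 = -37795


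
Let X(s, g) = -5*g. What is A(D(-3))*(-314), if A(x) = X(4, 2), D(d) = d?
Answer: 3140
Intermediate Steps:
A(x) = -10 (A(x) = -5*2 = -10)
A(D(-3))*(-314) = -10*(-314) = 3140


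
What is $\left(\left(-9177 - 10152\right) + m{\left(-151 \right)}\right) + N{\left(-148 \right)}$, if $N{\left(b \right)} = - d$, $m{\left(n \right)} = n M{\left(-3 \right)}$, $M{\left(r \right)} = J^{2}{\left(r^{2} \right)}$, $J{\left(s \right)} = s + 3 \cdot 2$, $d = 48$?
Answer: $-53352$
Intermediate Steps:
$J{\left(s \right)} = 6 + s$ ($J{\left(s \right)} = s + 6 = 6 + s$)
$M{\left(r \right)} = \left(6 + r^{2}\right)^{2}$
$m{\left(n \right)} = 225 n$ ($m{\left(n \right)} = n \left(6 + \left(-3\right)^{2}\right)^{2} = n \left(6 + 9\right)^{2} = n 15^{2} = n 225 = 225 n$)
$N{\left(b \right)} = -48$ ($N{\left(b \right)} = \left(-1\right) 48 = -48$)
$\left(\left(-9177 - 10152\right) + m{\left(-151 \right)}\right) + N{\left(-148 \right)} = \left(\left(-9177 - 10152\right) + 225 \left(-151\right)\right) - 48 = \left(\left(-9177 - 10152\right) - 33975\right) - 48 = \left(-19329 - 33975\right) - 48 = -53304 - 48 = -53352$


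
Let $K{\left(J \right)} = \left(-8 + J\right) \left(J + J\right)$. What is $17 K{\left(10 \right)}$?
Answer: $680$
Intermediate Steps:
$K{\left(J \right)} = 2 J \left(-8 + J\right)$ ($K{\left(J \right)} = \left(-8 + J\right) 2 J = 2 J \left(-8 + J\right)$)
$17 K{\left(10 \right)} = 17 \cdot 2 \cdot 10 \left(-8 + 10\right) = 17 \cdot 2 \cdot 10 \cdot 2 = 17 \cdot 40 = 680$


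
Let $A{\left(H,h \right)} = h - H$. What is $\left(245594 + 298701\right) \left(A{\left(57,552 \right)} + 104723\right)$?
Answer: $57269631310$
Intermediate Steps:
$\left(245594 + 298701\right) \left(A{\left(57,552 \right)} + 104723\right) = \left(245594 + 298701\right) \left(\left(552 - 57\right) + 104723\right) = 544295 \left(\left(552 - 57\right) + 104723\right) = 544295 \left(495 + 104723\right) = 544295 \cdot 105218 = 57269631310$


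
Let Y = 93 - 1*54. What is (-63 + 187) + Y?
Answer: 163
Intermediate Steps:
Y = 39 (Y = 93 - 54 = 39)
(-63 + 187) + Y = (-63 + 187) + 39 = 124 + 39 = 163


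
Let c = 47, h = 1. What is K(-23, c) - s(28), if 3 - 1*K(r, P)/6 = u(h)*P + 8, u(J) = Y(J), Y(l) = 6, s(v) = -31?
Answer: -1691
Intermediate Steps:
u(J) = 6
K(r, P) = -30 - 36*P (K(r, P) = 18 - 6*(6*P + 8) = 18 - 6*(8 + 6*P) = 18 + (-48 - 36*P) = -30 - 36*P)
K(-23, c) - s(28) = (-30 - 36*47) - 1*(-31) = (-30 - 1692) + 31 = -1722 + 31 = -1691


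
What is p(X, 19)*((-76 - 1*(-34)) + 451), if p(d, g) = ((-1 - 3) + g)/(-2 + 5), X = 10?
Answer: 2045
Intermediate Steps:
p(d, g) = -4/3 + g/3 (p(d, g) = (-4 + g)/3 = (-4 + g)*(1/3) = -4/3 + g/3)
p(X, 19)*((-76 - 1*(-34)) + 451) = (-4/3 + (1/3)*19)*((-76 - 1*(-34)) + 451) = (-4/3 + 19/3)*((-76 + 34) + 451) = 5*(-42 + 451) = 5*409 = 2045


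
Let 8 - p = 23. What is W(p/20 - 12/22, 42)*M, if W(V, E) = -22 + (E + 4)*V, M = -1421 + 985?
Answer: 391310/11 ≈ 35574.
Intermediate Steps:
p = -15 (p = 8 - 1*23 = 8 - 23 = -15)
M = -436
W(V, E) = -22 + V*(4 + E) (W(V, E) = -22 + (4 + E)*V = -22 + V*(4 + E))
W(p/20 - 12/22, 42)*M = (-22 + 4*(-15/20 - 12/22) + 42*(-15/20 - 12/22))*(-436) = (-22 + 4*(-15*1/20 - 12*1/22) + 42*(-15*1/20 - 12*1/22))*(-436) = (-22 + 4*(-3/4 - 6/11) + 42*(-3/4 - 6/11))*(-436) = (-22 + 4*(-57/44) + 42*(-57/44))*(-436) = (-22 - 57/11 - 1197/22)*(-436) = -1795/22*(-436) = 391310/11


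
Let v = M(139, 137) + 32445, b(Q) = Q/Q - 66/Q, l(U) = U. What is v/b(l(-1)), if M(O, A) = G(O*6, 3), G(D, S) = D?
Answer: 33279/67 ≈ 496.70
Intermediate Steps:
M(O, A) = 6*O (M(O, A) = O*6 = 6*O)
b(Q) = 1 - 66/Q
v = 33279 (v = 6*139 + 32445 = 834 + 32445 = 33279)
v/b(l(-1)) = 33279/(((-66 - 1)/(-1))) = 33279/((-1*(-67))) = 33279/67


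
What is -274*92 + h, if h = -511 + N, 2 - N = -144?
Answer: -25573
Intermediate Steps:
N = 146 (N = 2 - 1*(-144) = 2 + 144 = 146)
h = -365 (h = -511 + 146 = -365)
-274*92 + h = -274*92 - 365 = -25208 - 365 = -25573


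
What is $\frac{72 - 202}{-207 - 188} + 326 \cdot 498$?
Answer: $\frac{12825518}{79} \approx 1.6235 \cdot 10^{5}$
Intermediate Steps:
$\frac{72 - 202}{-207 - 188} + 326 \cdot 498 = - \frac{130}{-395} + 162348 = \left(-130\right) \left(- \frac{1}{395}\right) + 162348 = \frac{26}{79} + 162348 = \frac{12825518}{79}$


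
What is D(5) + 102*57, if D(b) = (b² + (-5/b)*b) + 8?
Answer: 5842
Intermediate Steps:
D(b) = 3 + b² (D(b) = (b² - 5) + 8 = (-5 + b²) + 8 = 3 + b²)
D(5) + 102*57 = (3 + 5²) + 102*57 = (3 + 25) + 5814 = 28 + 5814 = 5842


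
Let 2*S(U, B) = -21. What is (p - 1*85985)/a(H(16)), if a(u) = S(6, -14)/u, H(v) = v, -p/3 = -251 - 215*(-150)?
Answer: 5823424/21 ≈ 2.7731e+5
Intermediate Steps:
p = -95997 (p = -3*(-251 - 215*(-150)) = -3*(-251 + 32250) = -3*31999 = -95997)
S(U, B) = -21/2 (S(U, B) = (1/2)*(-21) = -21/2)
a(u) = -21/(2*u)
(p - 1*85985)/a(H(16)) = (-95997 - 1*85985)/((-21/2/16)) = (-95997 - 85985)/((-21/2*1/16)) = -181982/(-21/32) = -181982*(-32/21) = 5823424/21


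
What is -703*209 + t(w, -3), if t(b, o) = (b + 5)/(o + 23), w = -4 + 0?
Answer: -2938539/20 ≈ -1.4693e+5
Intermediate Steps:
w = -4
t(b, o) = (5 + b)/(23 + o)
-703*209 + t(w, -3) = -703*209 + (5 - 4)/(23 - 3) = -146927 + 1/20 = -2938539/20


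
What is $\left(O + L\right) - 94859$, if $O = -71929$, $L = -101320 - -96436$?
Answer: $-171672$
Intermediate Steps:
$L = -4884$ ($L = -101320 + 96436 = -4884$)
$\left(O + L\right) - 94859 = \left(-71929 - 4884\right) - 94859 = -76813 - 94859 = -171672$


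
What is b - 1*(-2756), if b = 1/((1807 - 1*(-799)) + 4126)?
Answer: 18553393/6732 ≈ 2756.0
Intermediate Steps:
b = 1/6732 (b = 1/((1807 + 799) + 4126) = 1/(2606 + 4126) = 1/6732 ≈ 0.00014854)
b - 1*(-2756) = 1/6732 - 1*(-2756) = 1/6732 + 2756 = 18553393/6732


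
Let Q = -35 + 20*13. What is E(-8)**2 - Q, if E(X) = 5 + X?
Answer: -216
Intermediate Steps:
Q = 225 (Q = -35 + 260 = 225)
E(-8)**2 - Q = (5 - 8)**2 - 1*225 = (-3)**2 - 225 = 9 - 225 = -216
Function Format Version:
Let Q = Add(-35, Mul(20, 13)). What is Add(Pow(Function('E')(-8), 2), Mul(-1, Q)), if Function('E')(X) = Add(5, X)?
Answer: -216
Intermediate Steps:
Q = 225 (Q = Add(-35, 260) = 225)
Add(Pow(Function('E')(-8), 2), Mul(-1, Q)) = Add(Pow(Add(5, -8), 2), Mul(-1, 225)) = Add(Pow(-3, 2), -225) = Add(9, -225) = -216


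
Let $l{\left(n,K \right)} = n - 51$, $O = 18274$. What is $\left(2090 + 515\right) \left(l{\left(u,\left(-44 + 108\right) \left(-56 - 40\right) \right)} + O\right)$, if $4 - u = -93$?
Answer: $47723600$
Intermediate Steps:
$u = 97$ ($u = 4 - -93 = 4 + 93 = 97$)
$l{\left(n,K \right)} = -51 + n$
$\left(2090 + 515\right) \left(l{\left(u,\left(-44 + 108\right) \left(-56 - 40\right) \right)} + O\right) = \left(2090 + 515\right) \left(\left(-51 + 97\right) + 18274\right) = 2605 \left(46 + 18274\right) = 2605 \cdot 18320 = 47723600$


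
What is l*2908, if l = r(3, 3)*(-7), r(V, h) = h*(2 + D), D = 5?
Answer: -427476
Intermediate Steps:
r(V, h) = 7*h (r(V, h) = h*(2 + 5) = h*7 = 7*h)
l = -147 (l = (7*3)*(-7) = 21*(-7) = -147)
l*2908 = -147*2908 = -427476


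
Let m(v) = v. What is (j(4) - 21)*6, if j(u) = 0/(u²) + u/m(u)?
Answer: -120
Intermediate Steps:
j(u) = 1 (j(u) = 0/(u²) + u/u = 0/u² + 1 = 0 + 1 = 1)
(j(4) - 21)*6 = (1 - 21)*6 = -20*6 = -120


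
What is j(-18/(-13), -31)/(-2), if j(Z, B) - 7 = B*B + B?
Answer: -937/2 ≈ -468.50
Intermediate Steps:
j(Z, B) = 7 + B + B² (j(Z, B) = 7 + (B*B + B) = 7 + (B² + B) = 7 + (B + B²) = 7 + B + B²)
j(-18/(-13), -31)/(-2) = (7 - 31 + (-31)²)/(-2) = (7 - 31 + 961)*(-½) = 937*(-½) = -937/2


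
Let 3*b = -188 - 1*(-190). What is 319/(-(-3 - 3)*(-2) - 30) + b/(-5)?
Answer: -541/70 ≈ -7.7286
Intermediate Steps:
b = ⅔ (b = (-188 - 1*(-190))/3 = (-188 + 190)/3 = (⅓)*2 = ⅔ ≈ 0.66667)
319/(-(-3 - 3)*(-2) - 30) + b/(-5) = 319/(-(-3 - 3)*(-2) - 30) + (⅔)/(-5) = 319/(-1*(-6)*(-2) - 30) + (⅔)*(-⅕) = 319/(6*(-2) - 30) - 2/15 = 319/(-12 - 30) - 2/15 = 319/(-42) - 2/15 = 319*(-1/42) - 2/15 = -319/42 - 2/15 = -541/70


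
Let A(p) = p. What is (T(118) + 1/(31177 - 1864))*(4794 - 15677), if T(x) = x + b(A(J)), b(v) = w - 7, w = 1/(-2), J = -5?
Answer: -70501978525/58626 ≈ -1.2026e+6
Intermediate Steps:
w = -½ ≈ -0.50000
b(v) = -15/2 (b(v) = -½ - 7 = -15/2)
T(x) = -15/2 + x (T(x) = x - 15/2 = -15/2 + x)
(T(118) + 1/(31177 - 1864))*(4794 - 15677) = ((-15/2 + 118) + 1/(31177 - 1864))*(4794 - 15677) = (221/2 + 1/29313)*(-10883) = (6478175/58626)*(-10883) = -70501978525/58626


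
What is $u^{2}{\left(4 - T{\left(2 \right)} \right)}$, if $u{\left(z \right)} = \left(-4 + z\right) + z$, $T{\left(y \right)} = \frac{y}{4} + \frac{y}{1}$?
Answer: $1$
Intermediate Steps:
$T{\left(y \right)} = \frac{5 y}{4}$ ($T{\left(y \right)} = y \frac{1}{4} + y 1 = \frac{y}{4} + y = \frac{5 y}{4}$)
$u{\left(z \right)} = -4 + 2 z$
$u^{2}{\left(4 - T{\left(2 \right)} \right)} = \left(-4 + 2 \left(4 - \frac{5}{4} \cdot 2\right)\right)^{2} = \left(-4 + 2 \left(4 - \frac{5}{2}\right)\right)^{2} = \left(-4 + 2 \cdot \frac{3}{2}\right)^{2} = \left(-4 + 3\right)^{2} = \left(-1\right)^{2} = 1$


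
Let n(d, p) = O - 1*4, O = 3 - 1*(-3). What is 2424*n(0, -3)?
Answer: 4848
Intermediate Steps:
O = 6 (O = 3 + 3 = 6)
n(d, p) = 2 (n(d, p) = 6 - 1*4 = 6 - 4 = 2)
2424*n(0, -3) = 2424*2 = 4848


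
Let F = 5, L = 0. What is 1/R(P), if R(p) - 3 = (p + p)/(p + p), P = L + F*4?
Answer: 1/4 ≈ 0.25000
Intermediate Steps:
P = 20 (P = 0 + 5*4 = 0 + 20 = 20)
R(p) = 4 (R(p) = 3 + (p + p)/(p + p) = 3 + (2*p)/((2*p)) = 3 + (2*p)*(1/(2*p)) = 3 + 1 = 4)
1/R(P) = 1/4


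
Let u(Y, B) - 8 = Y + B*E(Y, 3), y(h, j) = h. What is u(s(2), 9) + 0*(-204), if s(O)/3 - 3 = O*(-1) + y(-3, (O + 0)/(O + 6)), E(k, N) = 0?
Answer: 2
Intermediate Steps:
s(O) = -3*O (s(O) = 9 + 3*(O*(-1) - 3) = 9 + 3*(-O - 3) = 9 + 3*(-3 - O) = 9 + (-9 - 3*O) = -3*O)
u(Y, B) = 8 + Y (u(Y, B) = 8 + (Y + B*0) = 8 + (Y + 0) = 8 + Y)
u(s(2), 9) + 0*(-204) = (8 - 3*2) + 0*(-204) = (8 - 6) + 0 = 2 + 0 = 2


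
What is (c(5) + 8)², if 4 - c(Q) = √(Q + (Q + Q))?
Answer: (12 - √15)² ≈ 66.048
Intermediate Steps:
c(Q) = 4 - √3*√Q (c(Q) = 4 - √(Q + (Q + Q)) = 4 - √(Q + 2*Q) = 4 - √(3*Q) = 4 - √3*√Q)
(c(5) + 8)² = ((4 - √3*√5) + 8)² = ((4 - √15) + 8)² = (12 - √15)²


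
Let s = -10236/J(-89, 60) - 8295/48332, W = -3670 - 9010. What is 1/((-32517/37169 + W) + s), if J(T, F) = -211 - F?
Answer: -486838521268/6155233426523981 ≈ -7.9093e-5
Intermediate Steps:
W = -12680
s = 492478407/13097972 (s = -10236/(-211 - 1*60) - 8295/48332 = -10236/(-211 - 60) - 8295*1/48332 = -10236/(-271) - 8295/48332 = -10236*(-1/271) - 8295/48332 = 10236/271 - 8295/48332 = 492478407/13097972 ≈ 37.600)
1/((-32517/37169 + W) + s) = 1/((-32517/37169 - 12680) + 492478407/13097972) = 1/(-471335437/37169 + 492478407/13097972) = 1/(-6155233426523981/486838521268) = -486838521268/6155233426523981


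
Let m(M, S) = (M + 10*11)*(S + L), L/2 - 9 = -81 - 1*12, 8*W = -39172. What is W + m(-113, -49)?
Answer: -8491/2 ≈ -4245.5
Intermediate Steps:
W = -9793/2 (W = (⅛)*(-39172) = -9793/2 ≈ -4896.5)
L = -168 (L = 18 + 2*(-81 - 1*12) = 18 + 2*(-81 - 12) = 18 + 2*(-93) = 18 - 186 = -168)
m(M, S) = (-168 + S)*(110 + M) (m(M, S) = (M + 10*11)*(S - 168) = (M + 110)*(-168 + S) = (110 + M)*(-168 + S) = (-168 + S)*(110 + M))
W + m(-113, -49) = -9793/2 + (-18480 - 168*(-113) + 110*(-49) - 113*(-49)) = -9793/2 + (-18480 + 18984 - 5390 + 5537) = -9793/2 + 651 = -8491/2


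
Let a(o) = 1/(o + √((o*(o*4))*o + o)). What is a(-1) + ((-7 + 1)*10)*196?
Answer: -70561/6 - I*√5/6 ≈ -11760.0 - 0.37268*I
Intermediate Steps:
a(o) = 1/(o + √(o + 4*o³)) (a(o) = 1/(o + √((o*(4*o))*o + o)) = 1/(o + √((4*o²)*o + o)) = 1/(o + √(4*o³ + o)) = 1/(o + √(o + 4*o³)))
a(-1) + ((-7 + 1)*10)*196 = 1/(-1 + √(-1 + 4*(-1)³)) + ((-7 + 1)*10)*196 = 1/(-1 + √(-1 + 4*(-1))) - 6*10*196 = 1/(-1 + √(-1 - 4)) - 60*196 = 1/(-1 + √(-5)) - 11760 = 1/(-1 + I*√5) - 11760 = -11760 + 1/(-1 + I*√5)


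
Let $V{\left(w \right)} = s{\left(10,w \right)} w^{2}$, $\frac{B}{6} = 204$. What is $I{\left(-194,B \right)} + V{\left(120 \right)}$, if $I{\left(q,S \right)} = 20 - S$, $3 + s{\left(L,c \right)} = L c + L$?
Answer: $17379596$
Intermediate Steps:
$s{\left(L,c \right)} = -3 + L + L c$ ($s{\left(L,c \right)} = -3 + \left(L c + L\right) = -3 + \left(L + L c\right) = -3 + L + L c$)
$B = 1224$ ($B = 6 \cdot 204 = 1224$)
$V{\left(w \right)} = w^{2} \left(7 + 10 w\right)$ ($V{\left(w \right)} = \left(-3 + 10 + 10 w\right) w^{2} = \left(7 + 10 w\right) w^{2} = w^{2} \left(7 + 10 w\right)$)
$I{\left(-194,B \right)} + V{\left(120 \right)} = \left(20 - 1224\right) + 120^{2} \left(7 + 10 \cdot 120\right) = \left(20 - 1224\right) + 14400 \left(7 + 1200\right) = -1204 + 14400 \cdot 1207 = -1204 + 17380800 = 17379596$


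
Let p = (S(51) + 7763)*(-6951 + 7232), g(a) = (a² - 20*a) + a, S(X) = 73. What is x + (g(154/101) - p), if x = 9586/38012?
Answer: -426913044802163/193880206 ≈ -2.2019e+6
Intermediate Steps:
g(a) = a² - 19*a
p = 2201916 (p = (73 + 7763)*(-6951 + 7232) = 7836*281 = 2201916)
x = 4793/19006 (x = 9586*(1/38012) = 4793/19006 ≈ 0.25218)
x + (g(154/101) - p) = 4793/19006 + ((154/101)*(-19 + 154/101) - 1*2201916) = 4793/19006 + ((154*(1/101))*(-19 + 154*(1/101)) - 2201916) = 4793/19006 + (154*(-19 + 154/101)/101 - 2201916) = 4793/19006 + ((154/101)*(-1765/101) - 2201916) = 4793/19006 + (-271810/10201 - 2201916) = 4793/19006 - 22462016926/10201 = -426913044802163/193880206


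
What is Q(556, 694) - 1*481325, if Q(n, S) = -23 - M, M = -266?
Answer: -481082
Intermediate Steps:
Q(n, S) = 243 (Q(n, S) = -23 - 1*(-266) = -23 + 266 = 243)
Q(556, 694) - 1*481325 = 243 - 1*481325 = 243 - 481325 = -481082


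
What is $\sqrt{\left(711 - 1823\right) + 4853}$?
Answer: $\sqrt{3741} \approx 61.164$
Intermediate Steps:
$\sqrt{\left(711 - 1823\right) + 4853} = \sqrt{-1112 + 4853} = \sqrt{3741}$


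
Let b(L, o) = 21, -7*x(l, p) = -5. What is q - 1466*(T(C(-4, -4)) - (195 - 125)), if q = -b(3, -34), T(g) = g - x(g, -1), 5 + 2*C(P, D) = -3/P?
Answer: 2989319/28 ≈ 1.0676e+5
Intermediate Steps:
C(P, D) = -5/2 - 3/(2*P) (C(P, D) = -5/2 + (-3/P)/2 = -5/2 - 3/(2*P))
x(l, p) = 5/7 (x(l, p) = -⅐*(-5) = 5/7)
T(g) = -5/7 + g (T(g) = g - 1*5/7 = g - 5/7 = -5/7 + g)
q = -21 (q = -1*21 = -21)
q - 1466*(T(C(-4, -4)) - (195 - 125)) = -21 - 1466*((-5/7 + (½)*(-3 - 5*(-4))/(-4)) - (195 - 125)) = -21 - 1466*((-5/7 + (½)*(-¼)*(-3 + 20)) - 1*70) = -21 - 1466*((-5/7 + (½)*(-¼)*17) - 70) = -21 - 1466*((-5/7 - 17/8) - 70) = -21 - 1466*(-159/56 - 70) = -21 - 1466*(-4079/56) = -21 + 2989907/28 = 2989319/28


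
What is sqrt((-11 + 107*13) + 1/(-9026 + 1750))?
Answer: sqrt(18264358901)/3638 ≈ 37.148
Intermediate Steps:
sqrt((-11 + 107*13) + 1/(-9026 + 1750)) = sqrt((-11 + 1391) + 1/(-7276)) = sqrt(1380 - 1/7276) = sqrt(10040879/7276) = sqrt(18264358901)/3638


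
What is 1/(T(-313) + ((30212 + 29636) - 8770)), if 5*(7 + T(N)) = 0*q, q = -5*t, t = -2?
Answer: 1/51071 ≈ 1.9581e-5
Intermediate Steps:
q = 10 (q = -5*(-2) = 10)
T(N) = -7 (T(N) = -7 + (0*10)/5 = -7 + (1/5)*0 = -7 + 0 = -7)
1/(T(-313) + ((30212 + 29636) - 8770)) = 1/(-7 + ((30212 + 29636) - 8770)) = 1/(-7 + (59848 - 8770)) = 1/(-7 + 51078) = 1/51071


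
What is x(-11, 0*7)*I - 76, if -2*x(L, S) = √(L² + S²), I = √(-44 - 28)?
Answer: -76 - 33*I*√2 ≈ -76.0 - 46.669*I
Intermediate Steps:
I = 6*I*√2 (I = √(-72) = 6*I*√2 ≈ 8.4853*I)
x(L, S) = -√(L² + S²)/2
x(-11, 0*7)*I - 76 = (-√((-11)² + (0*7)²)/2)*(6*I*√2) - 76 = (-√(121 + 0²)/2)*(6*I*√2) - 76 = (-√(121 + 0)/2)*(6*I*√2) - 76 = (-√121/2)*(6*I*√2) - 76 = (-½*11)*(6*I*√2) - 76 = -33*I*√2 - 76 = -76 - 33*I*√2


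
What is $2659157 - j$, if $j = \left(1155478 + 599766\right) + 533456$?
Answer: $370457$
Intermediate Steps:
$j = 2288700$ ($j = 1755244 + 533456 = 2288700$)
$2659157 - j = 2659157 - 2288700 = 370457$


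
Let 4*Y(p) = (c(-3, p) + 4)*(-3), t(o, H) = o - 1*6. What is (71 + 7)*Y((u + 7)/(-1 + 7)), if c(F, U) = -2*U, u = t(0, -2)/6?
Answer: -117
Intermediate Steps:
t(o, H) = -6 + o (t(o, H) = o - 6 = -6 + o)
u = -1 (u = (-6 + 0)/6 = -6*1/6 = -1)
Y(p) = -3 + 3*p/2 (Y(p) = ((-2*p + 4)*(-3))/4 = ((4 - 2*p)*(-3))/4 = (-12 + 6*p)/4 = -3 + 3*p/2)
(71 + 7)*Y((u + 7)/(-1 + 7)) = (71 + 7)*(-3 + 3*((-1 + 7)/(-1 + 7))/2) = 78*(-3 + 3*(6/6)/2) = 78*(-3 + 3*(6*(1/6))/2) = 78*(-3 + (3/2)*1) = 78*(-3 + 3/2) = 78*(-3/2) = -117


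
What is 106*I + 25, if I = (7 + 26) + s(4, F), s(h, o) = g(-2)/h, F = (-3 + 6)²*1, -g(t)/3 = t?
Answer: 3682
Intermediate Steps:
g(t) = -3*t
F = 9 (F = 3²*1 = 9*1 = 9)
s(h, o) = 6/h (s(h, o) = (-3*(-2))/h = 6/h)
I = 69/2 (I = (7 + 26) + 6/4 = 33 + 6*(¼) = 33 + 3/2 = 69/2 ≈ 34.500)
106*I + 25 = 106*(69/2) + 25 = 3657 + 25 = 3682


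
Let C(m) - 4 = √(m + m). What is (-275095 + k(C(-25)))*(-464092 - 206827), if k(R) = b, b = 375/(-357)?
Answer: 21963492879170/119 ≈ 1.8457e+11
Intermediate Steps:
C(m) = 4 + √2*√m (C(m) = 4 + √(m + m) = 4 + √(2*m) = 4 + √2*√m)
b = -125/119 (b = 375*(-1/357) = -125/119 ≈ -1.0504)
k(R) = -125/119
(-275095 + k(C(-25)))*(-464092 - 206827) = (-275095 - 125/119)*(-464092 - 206827) = -32736430/119*(-670919) = 21963492879170/119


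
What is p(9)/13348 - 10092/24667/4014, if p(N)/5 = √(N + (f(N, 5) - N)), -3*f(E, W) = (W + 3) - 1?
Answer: -1682/16502223 + 5*I*√21/40044 ≈ -0.00010193 + 0.00057219*I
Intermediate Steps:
f(E, W) = -⅔ - W/3 (f(E, W) = -((W + 3) - 1)/3 = -((3 + W) - 1)/3 = -(2 + W)/3 = -⅔ - W/3)
p(N) = 5*I*√21/3 (p(N) = 5*√(N + ((-⅔ - ⅓*5) - N)) = 5*√(N + ((-⅔ - 5/3) - N)) = 5*√(N + (-7/3 - N)) = 5*√(-7/3) = 5*(I*√21/3) = 5*I*√21/3)
p(9)/13348 - 10092/24667/4014 = (5*I*√21/3)/13348 - 10092/24667/4014 = (5*I*√21/3)*(1/13348) - 10092*1/24667*(1/4014) = 5*I*√21/40044 - 10092/24667*1/4014 = 5*I*√21/40044 - 1682/16502223 = -1682/16502223 + 5*I*√21/40044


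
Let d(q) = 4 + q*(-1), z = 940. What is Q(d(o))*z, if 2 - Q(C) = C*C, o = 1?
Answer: -6580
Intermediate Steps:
d(q) = 4 - q
Q(C) = 2 - C² (Q(C) = 2 - C*C = 2 - C²)
Q(d(o))*z = (2 - (4 - 1*1)²)*940 = (2 - (4 - 1)²)*940 = (2 - 1*3²)*940 = (2 - 1*9)*940 = (2 - 9)*940 = -7*940 = -6580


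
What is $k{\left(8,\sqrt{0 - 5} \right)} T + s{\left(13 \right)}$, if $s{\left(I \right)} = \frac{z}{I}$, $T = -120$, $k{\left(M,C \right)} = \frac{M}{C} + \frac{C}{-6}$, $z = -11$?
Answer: $- \frac{11}{13} + 212 i \sqrt{5} \approx -0.84615 + 474.05 i$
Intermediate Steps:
$k{\left(M,C \right)} = - \frac{C}{6} + \frac{M}{C}$ ($k{\left(M,C \right)} = \frac{M}{C} + C \left(- \frac{1}{6}\right) = \frac{M}{C} - \frac{C}{6} = - \frac{C}{6} + \frac{M}{C}$)
$s{\left(I \right)} = - \frac{11}{I}$
$k{\left(8,\sqrt{0 - 5} \right)} T + s{\left(13 \right)} = \left(- \frac{\sqrt{0 - 5}}{6} + \frac{8}{\sqrt{0 - 5}}\right) \left(-120\right) - \frac{11}{13} = \left(- \frac{\sqrt{-5}}{6} + \frac{8}{\sqrt{-5}}\right) \left(-120\right) - \frac{11}{13} = \left(- \frac{i \sqrt{5}}{6} + \frac{8}{i \sqrt{5}}\right) \left(-120\right) - \frac{11}{13} = \left(- \frac{i \sqrt{5}}{6} + 8 \left(- \frac{i \sqrt{5}}{5}\right)\right) \left(-120\right) - \frac{11}{13} = \left(- \frac{i \sqrt{5}}{6} - \frac{8 i \sqrt{5}}{5}\right) \left(-120\right) - \frac{11}{13} = - \frac{53 i \sqrt{5}}{30} \left(-120\right) - \frac{11}{13} = 212 i \sqrt{5} - \frac{11}{13} = - \frac{11}{13} + 212 i \sqrt{5}$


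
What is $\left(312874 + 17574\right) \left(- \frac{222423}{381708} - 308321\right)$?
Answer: $- \frac{3240836119750964}{31809} \approx -1.0188 \cdot 10^{11}$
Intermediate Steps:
$\left(312874 + 17574\right) \left(- \frac{222423}{381708} - 308321\right) = 330448 \left(\left(-222423\right) \frac{1}{381708} - 308321\right) = 330448 \left(- \frac{74141}{127236} - 308321\right) = 330448 \left(- \frac{39229604897}{127236}\right) = - \frac{3240836119750964}{31809}$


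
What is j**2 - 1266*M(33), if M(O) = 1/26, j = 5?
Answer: -308/13 ≈ -23.692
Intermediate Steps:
M(O) = 1/26
j**2 - 1266*M(33) = 5**2 - 1266*1/26 = 25 - 633/13 = -308/13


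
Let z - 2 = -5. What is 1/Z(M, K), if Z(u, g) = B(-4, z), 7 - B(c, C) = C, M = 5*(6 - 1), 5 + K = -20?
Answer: 1/10 ≈ 0.10000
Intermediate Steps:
z = -3 (z = 2 - 5 = -3)
K = -25 (K = -5 - 20 = -25)
M = 25 (M = 5*5 = 25)
B(c, C) = 7 - C
Z(u, g) = 10 (Z(u, g) = 7 - 1*(-3) = 7 + 3 = 10)
1/Z(M, K) = 1/10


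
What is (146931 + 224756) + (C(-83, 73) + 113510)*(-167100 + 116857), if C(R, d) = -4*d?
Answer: -5688040287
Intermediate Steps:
(146931 + 224756) + (C(-83, 73) + 113510)*(-167100 + 116857) = (146931 + 224756) + (-4*73 + 113510)*(-167100 + 116857) = 371687 + (-292 + 113510)*(-50243) = 371687 + 113218*(-50243) = 371687 - 5688411974 = -5688040287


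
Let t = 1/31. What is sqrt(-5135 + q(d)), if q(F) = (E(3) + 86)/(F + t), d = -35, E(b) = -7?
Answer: I*sqrt(1509141819)/542 ≈ 71.675*I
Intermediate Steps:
t = 1/31 ≈ 0.032258
q(F) = 79/(1/31 + F) (q(F) = (-7 + 86)/(F + 1/31) = 79/(1/31 + F))
sqrt(-5135 + q(d)) = sqrt(-5135 + 2449/(1 + 31*(-35))) = sqrt(-5135 + 2449/(1 - 1085)) = sqrt(-5135 + 2449/(-1084)) = sqrt(-5135 + 2449*(-1/1084)) = sqrt(-5135 - 2449/1084) = sqrt(-5568789/1084) = I*sqrt(1509141819)/542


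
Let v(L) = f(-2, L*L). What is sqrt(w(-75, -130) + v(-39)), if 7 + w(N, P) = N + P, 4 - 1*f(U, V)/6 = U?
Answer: 4*I*sqrt(11) ≈ 13.266*I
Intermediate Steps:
f(U, V) = 24 - 6*U
v(L) = 36 (v(L) = 24 - 6*(-2) = 24 + 12 = 36)
w(N, P) = -7 + N + P (w(N, P) = -7 + (N + P) = -7 + N + P)
sqrt(w(-75, -130) + v(-39)) = sqrt((-7 - 75 - 130) + 36) = sqrt(-212 + 36) = sqrt(-176) = 4*I*sqrt(11)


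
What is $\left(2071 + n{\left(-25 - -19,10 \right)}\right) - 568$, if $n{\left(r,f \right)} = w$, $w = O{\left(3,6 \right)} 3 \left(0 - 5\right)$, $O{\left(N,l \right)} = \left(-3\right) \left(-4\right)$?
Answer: $1323$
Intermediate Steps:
$O{\left(N,l \right)} = 12$
$w = -180$ ($w = 12 \cdot 3 \left(0 - 5\right) = 36 \left(0 - 5\right) = 36 \left(-5\right) = -180$)
$n{\left(r,f \right)} = -180$
$\left(2071 + n{\left(-25 - -19,10 \right)}\right) - 568 = \left(2071 - 180\right) - 568 = 1891 - 568 = 1323$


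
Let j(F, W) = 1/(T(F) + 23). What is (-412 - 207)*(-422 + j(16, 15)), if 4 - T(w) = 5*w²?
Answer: 327306773/1253 ≈ 2.6122e+5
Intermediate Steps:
T(w) = 4 - 5*w²
j(F, W) = 1/(27 - 5*F²) (j(F, W) = 1/((4 - 5*F²) + 23) = 1/(27 - 5*F²))
(-412 - 207)*(-422 + j(16, 15)) = (-412 - 207)*(-422 - 1/(-27 + 5*16²)) = -619*(-422 - 1/(-27 + 5*256)) = -619*(-422 - 1/(-27 + 1280)) = -619*(-422 - 1/1253) = -619*(-528767/1253) = 327306773/1253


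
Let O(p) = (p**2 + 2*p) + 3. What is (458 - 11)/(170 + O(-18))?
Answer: 447/461 ≈ 0.96963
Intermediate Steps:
O(p) = 3 + p**2 + 2*p
(458 - 11)/(170 + O(-18)) = (458 - 11)/(170 + (3 + (-18)**2 + 2*(-18))) = 447/(170 + (3 + 324 - 36)) = 447/(170 + 291) = 447/461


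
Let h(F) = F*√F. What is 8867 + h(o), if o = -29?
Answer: 8867 - 29*I*√29 ≈ 8867.0 - 156.17*I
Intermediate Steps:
h(F) = F^(3/2)
8867 + h(o) = 8867 + (-29)^(3/2) = 8867 - 29*I*√29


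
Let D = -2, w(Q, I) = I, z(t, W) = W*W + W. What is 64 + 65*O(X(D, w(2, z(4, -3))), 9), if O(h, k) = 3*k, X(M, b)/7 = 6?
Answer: 1819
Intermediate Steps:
z(t, W) = W + W**2 (z(t, W) = W**2 + W = W + W**2)
X(M, b) = 42 (X(M, b) = 7*6 = 42)
64 + 65*O(X(D, w(2, z(4, -3))), 9) = 64 + 65*(3*9) = 64 + 65*27 = 64 + 1755 = 1819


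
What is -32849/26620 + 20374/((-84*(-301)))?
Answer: -72049559/168265020 ≈ -0.42819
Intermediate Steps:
-32849/26620 + 20374/((-84*(-301))) = -32849*1/26620 + 20374/25284 = -32849/26620 + 20374*(1/25284) = -32849/26620 + 10187/12642 = -72049559/168265020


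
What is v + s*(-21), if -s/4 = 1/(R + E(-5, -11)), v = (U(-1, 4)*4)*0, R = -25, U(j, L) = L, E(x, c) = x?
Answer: -14/5 ≈ -2.8000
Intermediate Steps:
v = 0 (v = (4*4)*0 = 16*0 = 0)
s = 2/15 (s = -4/(-25 - 5) = -4/(-30) = -4*(-1/30) = 2/15 ≈ 0.13333)
v + s*(-21) = 0 + (2/15)*(-21) = 0 - 14/5 = -14/5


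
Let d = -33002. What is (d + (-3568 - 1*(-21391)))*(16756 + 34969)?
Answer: -785133775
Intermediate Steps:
(d + (-3568 - 1*(-21391)))*(16756 + 34969) = (-33002 + (-3568 - 1*(-21391)))*(16756 + 34969) = (-33002 + (-3568 + 21391))*51725 = (-33002 + 17823)*51725 = -15179*51725 = -785133775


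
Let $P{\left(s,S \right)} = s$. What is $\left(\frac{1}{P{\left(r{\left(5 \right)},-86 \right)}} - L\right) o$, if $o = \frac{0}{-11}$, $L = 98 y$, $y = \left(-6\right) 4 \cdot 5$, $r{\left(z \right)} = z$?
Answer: $0$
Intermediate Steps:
$y = -120$ ($y = \left(-24\right) 5 = -120$)
$L = -11760$ ($L = 98 \left(-120\right) = -11760$)
$o = 0$ ($o = 0 \left(- \frac{1}{11}\right) = 0$)
$\left(\frac{1}{P{\left(r{\left(5 \right)},-86 \right)}} - L\right) o = \left(\frac{1}{5} - -11760\right) 0 = \left(\frac{1}{5} + 11760\right) 0 = \frac{58801}{5} \cdot 0 = 0$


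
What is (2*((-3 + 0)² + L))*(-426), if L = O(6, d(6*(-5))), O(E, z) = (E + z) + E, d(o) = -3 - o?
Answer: -40896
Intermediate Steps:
O(E, z) = z + 2*E
L = 39 (L = (-3 - 6*(-5)) + 2*6 = (-3 - 1*(-30)) + 12 = (-3 + 30) + 12 = 27 + 12 = 39)
(2*((-3 + 0)² + L))*(-426) = (2*((-3 + 0)² + 39))*(-426) = (2*((-3)² + 39))*(-426) = (2*(9 + 39))*(-426) = (2*48)*(-426) = 96*(-426) = -40896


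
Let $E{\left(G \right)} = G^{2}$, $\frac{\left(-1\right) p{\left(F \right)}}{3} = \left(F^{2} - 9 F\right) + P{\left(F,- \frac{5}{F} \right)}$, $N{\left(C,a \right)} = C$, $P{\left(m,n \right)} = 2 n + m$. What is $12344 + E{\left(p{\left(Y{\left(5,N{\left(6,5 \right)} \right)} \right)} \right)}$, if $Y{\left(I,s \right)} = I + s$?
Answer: $\frac{2615105}{121} \approx 21612.0$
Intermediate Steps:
$P{\left(m,n \right)} = m + 2 n$
$p{\left(F \right)} = - 3 F^{2} + 24 F + \frac{30}{F}$ ($p{\left(F \right)} = - 3 \left(\left(F^{2} - 9 F\right) + \left(F + 2 \left(- \frac{5}{F}\right)\right)\right) = - 3 \left(\left(F^{2} - 9 F\right) + \left(F - \frac{10}{F}\right)\right) = - 3 \left(F^{2} - \frac{10}{F} - 8 F\right) = - 3 F^{2} + 24 F + \frac{30}{F}$)
$12344 + E{\left(p{\left(Y{\left(5,N{\left(6,5 \right)} \right)} \right)} \right)} = 12344 + \left(- 3 \left(5 + 6\right)^{2} + 24 \left(5 + 6\right) + \frac{30}{5 + 6}\right)^{2} = 12344 + \left(- 3 \cdot 11^{2} + 24 \cdot 11 + \frac{30}{11}\right)^{2} = 12344 + \left(\left(-3\right) 121 + 264 + 30 \cdot \frac{1}{11}\right)^{2} = 12344 + \left(-363 + 264 + \frac{30}{11}\right)^{2} = 12344 + \left(- \frac{1059}{11}\right)^{2} = 12344 + \frac{1121481}{121} = \frac{2615105}{121}$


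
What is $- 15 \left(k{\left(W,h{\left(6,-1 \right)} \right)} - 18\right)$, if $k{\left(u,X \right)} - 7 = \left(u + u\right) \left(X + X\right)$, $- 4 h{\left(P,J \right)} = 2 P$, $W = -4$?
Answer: $-555$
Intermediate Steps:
$h{\left(P,J \right)} = - \frac{P}{2}$ ($h{\left(P,J \right)} = - \frac{2 P}{4} = - \frac{P}{2}$)
$k{\left(u,X \right)} = 7 + 4 X u$ ($k{\left(u,X \right)} = 7 + \left(u + u\right) \left(X + X\right) = 7 + 2 u 2 X = 7 + 4 X u$)
$- 15 \left(k{\left(W,h{\left(6,-1 \right)} \right)} - 18\right) = - 15 \left(\left(7 + 4 \left(\left(- \frac{1}{2}\right) 6\right) \left(-4\right)\right) - 18\right) = - 15 \left(\left(7 + 4 \left(-3\right) \left(-4\right)\right) - 18\right) = - 15 \left(\left(7 + 48\right) - 18\right) = - 15 \left(55 - 18\right) = \left(-15\right) 37 = -555$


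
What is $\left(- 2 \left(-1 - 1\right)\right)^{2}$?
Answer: $16$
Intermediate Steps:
$\left(- 2 \left(-1 - 1\right)\right)^{2} = \left(\left(-2\right) \left(-2\right)\right)^{2} = 4^{2} = 16$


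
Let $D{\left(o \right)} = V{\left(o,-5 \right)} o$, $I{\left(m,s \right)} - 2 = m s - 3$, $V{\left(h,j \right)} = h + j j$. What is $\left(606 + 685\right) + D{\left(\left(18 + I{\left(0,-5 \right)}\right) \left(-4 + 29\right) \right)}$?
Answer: $192541$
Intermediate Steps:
$V{\left(h,j \right)} = h + j^{2}$
$I{\left(m,s \right)} = -1 + m s$ ($I{\left(m,s \right)} = 2 + \left(m s - 3\right) = 2 + \left(-3 + m s\right) = -1 + m s$)
$D{\left(o \right)} = o \left(25 + o\right)$ ($D{\left(o \right)} = \left(o + \left(-5\right)^{2}\right) o = \left(o + 25\right) o = \left(25 + o\right) o = o \left(25 + o\right)$)
$\left(606 + 685\right) + D{\left(\left(18 + I{\left(0,-5 \right)}\right) \left(-4 + 29\right) \right)} = \left(606 + 685\right) + \left(18 + \left(-1 + 0 \left(-5\right)\right)\right) \left(-4 + 29\right) \left(25 + \left(18 + \left(-1 + 0 \left(-5\right)\right)\right) \left(-4 + 29\right)\right) = 1291 + \left(18 + \left(-1 + 0\right)\right) 25 \left(25 + \left(18 + \left(-1 + 0\right)\right) 25\right) = 1291 + \left(18 - 1\right) 25 \left(25 + \left(18 - 1\right) 25\right) = 1291 + 17 \cdot 25 \left(25 + 17 \cdot 25\right) = 1291 + 425 \left(25 + 425\right) = 1291 + 425 \cdot 450 = 1291 + 191250 = 192541$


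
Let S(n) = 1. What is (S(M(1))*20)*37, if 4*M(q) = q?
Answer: 740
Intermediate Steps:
M(q) = q/4
(S(M(1))*20)*37 = (1*20)*37 = 20*37 = 740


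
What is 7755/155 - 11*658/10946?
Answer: 8376434/169663 ≈ 49.371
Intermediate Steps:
7755/155 - 11*658/10946 = 7755*(1/155) - 7238*1/10946 = 1551/31 - 3619/5473 = 8376434/169663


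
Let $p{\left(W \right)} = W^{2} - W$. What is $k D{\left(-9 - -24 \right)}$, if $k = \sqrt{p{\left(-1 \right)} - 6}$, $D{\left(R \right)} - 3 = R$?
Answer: $36 i \approx 36.0 i$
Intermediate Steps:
$D{\left(R \right)} = 3 + R$
$k = 2 i$ ($k = \sqrt{- (-1 - 1) - 6} = \sqrt{\left(-1\right) \left(-2\right) - 6} = \sqrt{2 - 6} = \sqrt{-4} = 2 i \approx 2.0 i$)
$k D{\left(-9 - -24 \right)} = 2 i \left(3 - -15\right) = 2 i \left(3 + \left(-9 + 24\right)\right) = 2 i \left(3 + 15\right) = 2 i 18 = 36 i$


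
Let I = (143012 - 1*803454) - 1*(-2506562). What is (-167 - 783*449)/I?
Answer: -175867/923060 ≈ -0.19053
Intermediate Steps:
I = 1846120 (I = (143012 - 803454) + 2506562 = -660442 + 2506562 = 1846120)
(-167 - 783*449)/I = (-167 - 783*449)/1846120 = (-167 - 351567)*(1/1846120) = -351734*1/1846120 = -175867/923060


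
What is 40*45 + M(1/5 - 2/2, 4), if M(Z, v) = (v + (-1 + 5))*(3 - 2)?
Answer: 1808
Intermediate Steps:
M(Z, v) = 4 + v (M(Z, v) = (v + 4)*1 = (4 + v)*1 = 4 + v)
40*45 + M(1/5 - 2/2, 4) = 40*45 + (4 + 4) = 1800 + 8 = 1808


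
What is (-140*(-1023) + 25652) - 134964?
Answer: 33908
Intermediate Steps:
(-140*(-1023) + 25652) - 134964 = (143220 + 25652) - 134964 = 168872 - 134964 = 33908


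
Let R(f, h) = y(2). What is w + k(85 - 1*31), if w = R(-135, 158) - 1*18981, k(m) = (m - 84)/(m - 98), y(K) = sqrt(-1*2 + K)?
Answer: -417567/22 ≈ -18980.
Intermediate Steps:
y(K) = sqrt(-2 + K)
R(f, h) = 0 (R(f, h) = sqrt(-2 + 2) = sqrt(0) = 0)
k(m) = (-84 + m)/(-98 + m)
w = -18981 (w = 0 - 1*18981 = 0 - 18981 = -18981)
w + k(85 - 1*31) = -18981 + (-84 + (85 - 1*31))/(-98 + (85 - 1*31)) = -18981 + (-84 + (85 - 31))/(-98 + (85 - 31)) = -18981 + (-84 + 54)/(-98 + 54) = -18981 - 30/(-44) = -18981 - 1/44*(-30) = -18981 + 15/22 = -417567/22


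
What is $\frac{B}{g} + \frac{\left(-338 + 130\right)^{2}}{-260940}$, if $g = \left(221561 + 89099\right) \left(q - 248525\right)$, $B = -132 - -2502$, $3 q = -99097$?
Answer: $- \frac{283818163469317}{1711804259262720} \approx -0.1658$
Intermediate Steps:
$q = - \frac{99097}{3}$ ($q = \frac{1}{3} \left(-99097\right) = - \frac{99097}{3} \approx -33032.0$)
$B = 2370$ ($B = -132 + 2502 = 2370$)
$g = - \frac{262405803520}{3}$ ($g = \left(221561 + 89099\right) \left(- \frac{99097}{3} - 248525\right) = 310660 \left(- \frac{844672}{3}\right) = - \frac{262405803520}{3} \approx -8.7469 \cdot 10^{10}$)
$\frac{B}{g} + \frac{\left(-338 + 130\right)^{2}}{-260940} = \frac{2370}{- \frac{262405803520}{3}} + \frac{\left(-338 + 130\right)^{2}}{-260940} = 2370 \left(- \frac{3}{262405803520}\right) + \left(-208\right)^{2} \left(- \frac{1}{260940}\right) = - \frac{711}{26240580352} + 43264 \left(- \frac{1}{260940}\right) = - \frac{711}{26240580352} - \frac{10816}{65235} = - \frac{283818163469317}{1711804259262720}$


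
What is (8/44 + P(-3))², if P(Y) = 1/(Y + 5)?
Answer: 225/484 ≈ 0.46488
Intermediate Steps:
P(Y) = 1/(5 + Y)
(8/44 + P(-3))² = (8/44 + 1/(5 - 3))² = (8*(1/44) + 1/2)² = (2/11 + ½)² = (15/22)² = 225/484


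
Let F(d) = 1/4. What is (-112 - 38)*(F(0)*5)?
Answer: -375/2 ≈ -187.50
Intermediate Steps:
F(d) = 1/4
(-112 - 38)*(F(0)*5) = (-112 - 38)*((1/4)*5) = -150*5/4 = -375/2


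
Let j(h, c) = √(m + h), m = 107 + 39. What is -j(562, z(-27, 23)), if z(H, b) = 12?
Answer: -2*√177 ≈ -26.608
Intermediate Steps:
m = 146
j(h, c) = √(146 + h)
-j(562, z(-27, 23)) = -√(146 + 562) = -√708 = -2*√177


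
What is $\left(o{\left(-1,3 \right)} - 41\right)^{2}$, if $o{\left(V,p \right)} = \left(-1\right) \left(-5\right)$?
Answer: $1296$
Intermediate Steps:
$o{\left(V,p \right)} = 5$
$\left(o{\left(-1,3 \right)} - 41\right)^{2} = \left(5 - 41\right)^{2} = \left(-36\right)^{2} = 1296$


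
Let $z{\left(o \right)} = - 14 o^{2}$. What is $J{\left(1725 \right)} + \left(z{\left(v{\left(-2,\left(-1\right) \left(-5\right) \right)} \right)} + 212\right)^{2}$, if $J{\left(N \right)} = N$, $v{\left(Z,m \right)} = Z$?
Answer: $26061$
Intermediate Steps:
$J{\left(1725 \right)} + \left(z{\left(v{\left(-2,\left(-1\right) \left(-5\right) \right)} \right)} + 212\right)^{2} = 1725 + \left(- 14 \left(-2\right)^{2} + 212\right)^{2} = 1725 + \left(\left(-14\right) 4 + 212\right)^{2} = 1725 + \left(-56 + 212\right)^{2} = 1725 + 156^{2} = 1725 + 24336 = 26061$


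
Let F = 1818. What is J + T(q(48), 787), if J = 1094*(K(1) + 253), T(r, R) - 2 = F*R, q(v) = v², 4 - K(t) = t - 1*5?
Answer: 1716302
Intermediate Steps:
K(t) = 9 - t (K(t) = 4 - (t - 1*5) = 4 - (t - 5) = 4 - (-5 + t) = 4 + (5 - t) = 9 - t)
T(r, R) = 2 + 1818*R
J = 285534 (J = 1094*((9 - 1*1) + 253) = 1094*((9 - 1) + 253) = 1094*(8 + 253) = 1094*261 = 285534)
J + T(q(48), 787) = 285534 + (2 + 1818*787) = 285534 + (2 + 1430766) = 285534 + 1430768 = 1716302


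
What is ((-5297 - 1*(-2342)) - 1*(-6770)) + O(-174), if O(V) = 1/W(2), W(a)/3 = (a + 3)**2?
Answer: 286126/75 ≈ 3815.0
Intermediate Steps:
W(a) = 3*(3 + a)**2 (W(a) = 3*(a + 3)**2 = 3*(3 + a)**2)
O(V) = 1/75 (O(V) = 1/(3*(3 + 2)**2) = 1/(3*5**2) = 1/(3*25) = 1/75)
((-5297 - 1*(-2342)) - 1*(-6770)) + O(-174) = ((-5297 - 1*(-2342)) - 1*(-6770)) + 1/75 = ((-5297 + 2342) + 6770) + 1/75 = (-2955 + 6770) + 1/75 = 3815 + 1/75 = 286126/75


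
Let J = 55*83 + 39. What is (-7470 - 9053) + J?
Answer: -11919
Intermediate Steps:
J = 4604 (J = 4565 + 39 = 4604)
(-7470 - 9053) + J = (-7470 - 9053) + 4604 = -16523 + 4604 = -11919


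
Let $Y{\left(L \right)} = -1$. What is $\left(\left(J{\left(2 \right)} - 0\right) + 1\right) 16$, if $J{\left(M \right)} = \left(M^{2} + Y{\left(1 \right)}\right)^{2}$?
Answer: $160$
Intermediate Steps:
$J{\left(M \right)} = \left(-1 + M^{2}\right)^{2}$ ($J{\left(M \right)} = \left(M^{2} - 1\right)^{2} = \left(-1 + M^{2}\right)^{2}$)
$\left(\left(J{\left(2 \right)} - 0\right) + 1\right) 16 = \left(\left(\left(-1 + 2^{2}\right)^{2} - 0\right) + 1\right) 16 = \left(\left(\left(-1 + 4\right)^{2} + 0\right) + 1\right) 16 = \left(\left(3^{2} + 0\right) + 1\right) 16 = \left(\left(9 + 0\right) + 1\right) 16 = \left(9 + 1\right) 16 = 10 \cdot 16 = 160$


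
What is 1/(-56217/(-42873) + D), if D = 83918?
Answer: 14291/1199290877 ≈ 1.1916e-5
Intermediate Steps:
1/(-56217/(-42873) + D) = 1/(-56217/(-42873) + 83918) = 1/(-56217*(-1/42873) + 83918) = 1/(18739/14291 + 83918) = 1/(1199290877/14291) = 14291/1199290877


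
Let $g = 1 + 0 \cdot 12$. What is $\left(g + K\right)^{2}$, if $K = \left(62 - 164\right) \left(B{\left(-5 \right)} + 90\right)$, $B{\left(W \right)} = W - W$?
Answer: $84254041$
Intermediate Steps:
$g = 1$ ($g = 1 + 0 = 1$)
$B{\left(W \right)} = 0$
$K = -9180$ ($K = \left(62 - 164\right) \left(0 + 90\right) = \left(-102\right) 90 = -9180$)
$\left(g + K\right)^{2} = \left(1 - 9180\right)^{2} = \left(-9179\right)^{2} = 84254041$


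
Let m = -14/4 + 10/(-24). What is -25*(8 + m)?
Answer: -1225/12 ≈ -102.08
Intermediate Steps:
m = -47/12 (m = -14*¼ + 10*(-1/24) = -7/2 - 5/12 = -47/12 ≈ -3.9167)
-25*(8 + m) = -25*(8 - 47/12) = -25*49/12 = -1225/12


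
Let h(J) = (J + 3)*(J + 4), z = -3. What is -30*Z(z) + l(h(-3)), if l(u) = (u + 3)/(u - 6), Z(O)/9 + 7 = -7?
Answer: 7559/2 ≈ 3779.5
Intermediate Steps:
Z(O) = -126 (Z(O) = -63 + 9*(-7) = -63 - 63 = -126)
h(J) = (3 + J)*(4 + J)
l(u) = (3 + u)/(-6 + u)
-30*Z(z) + l(h(-3)) = -30*(-126) + (3 + (12 + (-3)² + 7*(-3)))/(-6 + (12 + (-3)² + 7*(-3))) = 3780 + (3 + (12 + 9 - 21))/(-6 + (12 + 9 - 21)) = 3780 + (3 + 0)/(-6 + 0) = 3780 + 3/(-6) = 3780 - ⅙*3 = 3780 - ½ = 7559/2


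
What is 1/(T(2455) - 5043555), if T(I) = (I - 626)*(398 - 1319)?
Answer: -1/6728064 ≈ -1.4863e-7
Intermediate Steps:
T(I) = 576546 - 921*I (T(I) = (-626 + I)*(-921) = 576546 - 921*I)
1/(T(2455) - 5043555) = 1/((576546 - 921*2455) - 5043555) = 1/((576546 - 2261055) - 5043555) = 1/(-1684509 - 5043555) = 1/(-6728064) = -1/6728064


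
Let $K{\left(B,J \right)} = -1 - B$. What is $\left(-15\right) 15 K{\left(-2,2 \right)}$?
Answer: $-225$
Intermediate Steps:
$\left(-15\right) 15 K{\left(-2,2 \right)} = \left(-15\right) 15 \left(-1 - -2\right) = - 225 \left(-1 + 2\right) = \left(-225\right) 1 = -225$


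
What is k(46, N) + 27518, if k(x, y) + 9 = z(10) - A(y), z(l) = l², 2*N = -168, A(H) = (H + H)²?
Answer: -615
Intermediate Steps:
A(H) = 4*H² (A(H) = (2*H)² = 4*H²)
N = -84 (N = (½)*(-168) = -84)
k(x, y) = 91 - 4*y² (k(x, y) = -9 + (10² - 4*y²) = -9 + (100 - 4*y²) = 91 - 4*y²)
k(46, N) + 27518 = (91 - 4*(-84)²) + 27518 = (91 - 4*7056) + 27518 = (91 - 28224) + 27518 = -28133 + 27518 = -615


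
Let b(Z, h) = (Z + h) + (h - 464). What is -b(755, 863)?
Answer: -2017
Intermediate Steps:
b(Z, h) = -464 + Z + 2*h (b(Z, h) = (Z + h) + (-464 + h) = -464 + Z + 2*h)
-b(755, 863) = -(-464 + 755 + 2*863) = -(-464 + 755 + 1726) = -1*2017 = -2017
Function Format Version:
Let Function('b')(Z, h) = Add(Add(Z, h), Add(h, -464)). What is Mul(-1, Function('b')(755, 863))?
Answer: -2017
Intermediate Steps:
Function('b')(Z, h) = Add(-464, Z, Mul(2, h)) (Function('b')(Z, h) = Add(Add(Z, h), Add(-464, h)) = Add(-464, Z, Mul(2, h)))
Mul(-1, Function('b')(755, 863)) = Mul(-1, Add(-464, 755, Mul(2, 863))) = Mul(-1, Add(-464, 755, 1726)) = Mul(-1, 2017) = -2017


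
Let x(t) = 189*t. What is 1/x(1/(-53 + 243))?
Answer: 190/189 ≈ 1.0053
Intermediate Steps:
1/x(1/(-53 + 243)) = 1/(189/(-53 + 243)) = 1/(189/190) = 190/189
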